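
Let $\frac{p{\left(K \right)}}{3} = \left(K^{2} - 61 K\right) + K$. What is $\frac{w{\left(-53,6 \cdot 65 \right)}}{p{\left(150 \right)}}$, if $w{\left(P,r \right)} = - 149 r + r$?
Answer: $- \frac{962}{675} \approx -1.4252$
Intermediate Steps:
$p{\left(K \right)} = - 180 K + 3 K^{2}$ ($p{\left(K \right)} = 3 \left(\left(K^{2} - 61 K\right) + K\right) = 3 \left(K^{2} - 60 K\right) = - 180 K + 3 K^{2}$)
$w{\left(P,r \right)} = - 148 r$
$\frac{w{\left(-53,6 \cdot 65 \right)}}{p{\left(150 \right)}} = \frac{\left(-148\right) 6 \cdot 65}{3 \cdot 150 \left(-60 + 150\right)} = \frac{\left(-148\right) 390}{3 \cdot 150 \cdot 90} = - \frac{57720}{40500} = \left(-57720\right) \frac{1}{40500} = - \frac{962}{675}$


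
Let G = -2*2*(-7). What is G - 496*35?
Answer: -17332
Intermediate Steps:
G = 28 (G = -4*(-7) = 28)
G - 496*35 = 28 - 496*35 = 28 - 17360 = -17332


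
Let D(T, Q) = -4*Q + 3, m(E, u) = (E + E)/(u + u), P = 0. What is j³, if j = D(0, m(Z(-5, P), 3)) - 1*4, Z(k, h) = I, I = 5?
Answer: -12167/27 ≈ -450.63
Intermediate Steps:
Z(k, h) = 5
m(E, u) = E/u (m(E, u) = (2*E)/((2*u)) = (2*E)*(1/(2*u)) = E/u)
D(T, Q) = 3 - 4*Q
j = -23/3 (j = (3 - 20/3) - 1*4 = (3 - 20/3) - 4 = -11/3 - 4 = -23/3 ≈ -7.6667)
j³ = (-23/3)³ = -12167/27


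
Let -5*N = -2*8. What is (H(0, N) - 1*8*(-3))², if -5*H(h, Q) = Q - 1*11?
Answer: 408321/625 ≈ 653.31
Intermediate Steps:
N = 16/5 (N = -(-2)*8/5 = -⅕*(-16) = 16/5 ≈ 3.2000)
H(h, Q) = 11/5 - Q/5 (H(h, Q) = -(Q - 1*11)/5 = -(Q - 11)/5 = -(-11 + Q)/5 = 11/5 - Q/5)
(H(0, N) - 1*8*(-3))² = ((11/5 - ⅕*16/5) - 1*8*(-3))² = ((11/5 - 16/25) - 8*(-3))² = (39/25 + 24)² = (639/25)² = 408321/625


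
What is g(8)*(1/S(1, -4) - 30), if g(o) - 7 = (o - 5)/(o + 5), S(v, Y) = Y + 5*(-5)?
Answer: -6298/29 ≈ -217.17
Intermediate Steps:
S(v, Y) = -25 + Y (S(v, Y) = Y - 25 = -25 + Y)
g(o) = 7 + (-5 + o)/(5 + o) (g(o) = 7 + (o - 5)/(o + 5) = 7 + (-5 + o)/(5 + o))
g(8)*(1/S(1, -4) - 30) = (2*(15 + 4*8)/(5 + 8))*(1/(-25 - 4) - 30) = (2*(15 + 32)/13)*(1/(-29) - 30) = (2*(1/13)*47)*(-1/29 - 30) = (94/13)*(-871/29) = -6298/29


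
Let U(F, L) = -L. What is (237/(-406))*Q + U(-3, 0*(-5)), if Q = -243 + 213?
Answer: 3555/203 ≈ 17.512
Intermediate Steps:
Q = -30
(237/(-406))*Q + U(-3, 0*(-5)) = (237/(-406))*(-30) - 0*(-5) = (237*(-1/406))*(-30) - 1*0 = -237/406*(-30) + 0 = 3555/203 + 0 = 3555/203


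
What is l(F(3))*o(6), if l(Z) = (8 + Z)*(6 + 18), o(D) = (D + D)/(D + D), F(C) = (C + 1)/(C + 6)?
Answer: 608/3 ≈ 202.67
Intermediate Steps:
F(C) = (1 + C)/(6 + C)
o(D) = 1 (o(D) = (2*D)/((2*D)) = (2*D)*(1/(2*D)) = 1)
l(Z) = 192 + 24*Z (l(Z) = (8 + Z)*24 = 192 + 24*Z)
l(F(3))*o(6) = (192 + 24*((1 + 3)/(6 + 3)))*1 = (192 + 24*(4/9))*1 = (192 + 32/3)*1 = (608/3)*1 = 608/3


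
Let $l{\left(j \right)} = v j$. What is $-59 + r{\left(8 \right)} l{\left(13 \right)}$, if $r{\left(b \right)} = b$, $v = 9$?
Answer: $877$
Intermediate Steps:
$l{\left(j \right)} = 9 j$
$-59 + r{\left(8 \right)} l{\left(13 \right)} = -59 + 8 \cdot 9 \cdot 13 = -59 + 8 \cdot 117 = -59 + 936 = 877$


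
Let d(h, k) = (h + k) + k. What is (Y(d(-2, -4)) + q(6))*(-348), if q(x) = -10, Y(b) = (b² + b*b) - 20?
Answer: -59160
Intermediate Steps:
d(h, k) = h + 2*k
Y(b) = -20 + 2*b² (Y(b) = (b² + b²) - 20 = 2*b² - 20 = -20 + 2*b²)
(Y(d(-2, -4)) + q(6))*(-348) = ((-20 + 2*(-2 + 2*(-4))²) - 10)*(-348) = ((-20 + 2*(-2 - 8)²) - 10)*(-348) = ((-20 + 2*(-10)²) - 10)*(-348) = ((-20 + 2*100) - 10)*(-348) = ((-20 + 200) - 10)*(-348) = (180 - 10)*(-348) = 170*(-348) = -59160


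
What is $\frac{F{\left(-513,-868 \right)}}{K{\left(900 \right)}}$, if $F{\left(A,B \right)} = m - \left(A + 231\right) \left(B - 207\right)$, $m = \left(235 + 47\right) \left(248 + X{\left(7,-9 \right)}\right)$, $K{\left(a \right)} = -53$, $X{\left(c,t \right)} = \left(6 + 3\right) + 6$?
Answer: $\frac{228984}{53} \approx 4320.5$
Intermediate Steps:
$X{\left(c,t \right)} = 15$ ($X{\left(c,t \right)} = 9 + 6 = 15$)
$m = 74166$ ($m = \left(235 + 47\right) \left(248 + 15\right) = 282 \cdot 263 = 74166$)
$F{\left(A,B \right)} = 74166 - \left(-207 + B\right) \left(231 + A\right)$ ($F{\left(A,B \right)} = 74166 - \left(A + 231\right) \left(B - 207\right) = 74166 - \left(231 + A\right) \left(-207 + B\right) = 74166 - \left(-207 + B\right) \left(231 + A\right)$)
$\frac{F{\left(-513,-868 \right)}}{K{\left(900 \right)}} = \frac{121983 - -200508 + 207 \left(-513\right) - \left(-513\right) \left(-868\right)}{-53} = \left(121983 + 200508 - 106191 - 445284\right) \left(- \frac{1}{53}\right) = \left(-228984\right) \left(- \frac{1}{53}\right) = \frac{228984}{53}$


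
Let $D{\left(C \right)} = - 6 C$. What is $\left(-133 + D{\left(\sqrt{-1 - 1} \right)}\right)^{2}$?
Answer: $17617 + 1596 i \sqrt{2} \approx 17617.0 + 2257.1 i$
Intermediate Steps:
$\left(-133 + D{\left(\sqrt{-1 - 1} \right)}\right)^{2} = \left(-133 - 6 \sqrt{-1 - 1}\right)^{2} = \left(-133 - 6 \sqrt{-2}\right)^{2} = \left(-133 - 6 i \sqrt{2}\right)^{2}$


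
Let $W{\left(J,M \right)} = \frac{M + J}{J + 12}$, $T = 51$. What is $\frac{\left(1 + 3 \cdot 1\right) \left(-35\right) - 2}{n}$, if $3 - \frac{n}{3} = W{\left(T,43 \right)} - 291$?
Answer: $- \frac{1491}{9214} \approx -0.16182$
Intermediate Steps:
$W{\left(J,M \right)} = \frac{J + M}{12 + J}$
$n = \frac{18428}{21}$ ($n = 9 - 3 \left(\frac{51 + 43}{12 + 51} - 291\right) = 9 - 3 \left(\frac{1}{63} \cdot 94 - 291\right) = 9 - 3 \left(\frac{94}{63} - 291\right) = 9 - - \frac{18239}{21} = 9 + \frac{18239}{21} = \frac{18428}{21} \approx 877.52$)
$\frac{\left(1 + 3 \cdot 1\right) \left(-35\right) - 2}{n} = \frac{\left(1 + 3 \cdot 1\right) \left(-35\right) - 2}{\frac{18428}{21}} = \left(\left(1 + 3\right) \left(-35\right) - 2\right) \frac{21}{18428} = \left(4 \left(-35\right) - 2\right) \frac{21}{18428} = \left(-140 - 2\right) \frac{21}{18428} = \left(-142\right) \frac{21}{18428} = - \frac{1491}{9214}$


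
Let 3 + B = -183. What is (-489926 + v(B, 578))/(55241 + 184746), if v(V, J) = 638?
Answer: -489288/239987 ≈ -2.0388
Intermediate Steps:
B = -186 (B = -3 - 183 = -186)
(-489926 + v(B, 578))/(55241 + 184746) = (-489926 + 638)/(55241 + 184746) = -489288/239987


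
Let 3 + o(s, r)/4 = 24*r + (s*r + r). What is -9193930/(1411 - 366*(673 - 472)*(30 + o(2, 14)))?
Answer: 9193930/112554569 ≈ 0.081684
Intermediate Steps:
o(s, r) = -12 + 100*r + 4*r*s (o(s, r) = -12 + 4*(24*r + (s*r + r)) = -12 + 4*(24*r + (r*s + r)) = -12 + 4*(24*r + (r + r*s)) = -12 + 4*(25*r + r*s) = -12 + (100*r + 4*r*s) = -12 + 100*r + 4*r*s)
-9193930/(1411 - 366*(673 - 472)*(30 + o(2, 14))) = -9193930/(1411 - 366*(673 - 472)*(30 + (-12 + 100*14 + 4*14*2))) = -9193930/(1411 - 73566*(30 + (-12 + 1400 + 112))) = -9193930/(1411 - 73566*(30 + 1500)) = -9193930/(1411 - 73566*1530) = -9193930/(1411 - 366*307530) = -9193930/(1411 - 112555980) = -9193930/(-112554569) = -9193930*(-1/112554569) = 9193930/112554569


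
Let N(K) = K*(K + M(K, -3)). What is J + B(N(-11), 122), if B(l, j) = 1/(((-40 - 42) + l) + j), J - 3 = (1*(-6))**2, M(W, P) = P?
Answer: 7567/194 ≈ 39.005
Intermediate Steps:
N(K) = K*(-3 + K) (N(K) = K*(K - 3) = K*(-3 + K))
J = 39 (J = 3 + (1*(-6))**2 = 3 + (-6)**2 = 3 + 36 = 39)
B(l, j) = 1/(-82 + j + l) (B(l, j) = 1/((-82 + l) + j) = 1/(-82 + j + l))
J + B(N(-11), 122) = 39 + 1/(-82 + 122 - 11*(-3 - 11)) = 39 + 1/(-82 + 122 - 11*(-14)) = 39 + 1/(-82 + 122 + 154) = 39 + 1/194 = 7567/194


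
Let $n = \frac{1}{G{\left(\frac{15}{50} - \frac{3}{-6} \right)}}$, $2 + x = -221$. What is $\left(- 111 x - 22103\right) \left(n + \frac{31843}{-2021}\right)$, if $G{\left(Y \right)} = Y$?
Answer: $- \frac{155378775}{4042} \approx -38441.0$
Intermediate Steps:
$x = -223$ ($x = -2 - 221 = -223$)
$n = \frac{5}{4}$ ($n = \frac{1}{\frac{15}{50} - \frac{3}{-6}} = \frac{1}{15 \cdot \frac{1}{50} - - \frac{1}{2}} = \frac{1}{\frac{3}{10} + \frac{1}{2}} = \frac{1}{\frac{4}{5}} = \frac{5}{4} \approx 1.25$)
$\left(- 111 x - 22103\right) \left(n + \frac{31843}{-2021}\right) = \left(\left(-111\right) \left(-223\right) - 22103\right) \left(\frac{5}{4} + \frac{31843}{-2021}\right) = \left(24753 - 22103\right) \left(\frac{5}{4} + 31843 \left(- \frac{1}{2021}\right)\right) = 2650 \left(\frac{5}{4} - \frac{31843}{2021}\right) = 2650 \left(- \frac{117267}{8084}\right) = - \frac{155378775}{4042}$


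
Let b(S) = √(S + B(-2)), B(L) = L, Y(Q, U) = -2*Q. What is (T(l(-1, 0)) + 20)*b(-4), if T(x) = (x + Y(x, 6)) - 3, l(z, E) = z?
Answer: 18*I*√6 ≈ 44.091*I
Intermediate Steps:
T(x) = -3 - x (T(x) = (x - 2*x) - 3 = -x - 3 = -3 - x)
b(S) = √(-2 + S) (b(S) = √(S - 2) = √(-2 + S))
(T(l(-1, 0)) + 20)*b(-4) = ((-3 - 1*(-1)) + 20)*√(-2 - 4) = ((-3 + 1) + 20)*√(-6) = (-2 + 20)*(I*√6) = 18*(I*√6) = 18*I*√6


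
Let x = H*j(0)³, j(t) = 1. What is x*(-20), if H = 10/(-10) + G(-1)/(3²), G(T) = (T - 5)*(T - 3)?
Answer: -100/3 ≈ -33.333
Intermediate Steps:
G(T) = (-5 + T)*(-3 + T)
H = 5/3 (H = 10/(-10) + (15 + (-1)² - 8*(-1))/(3²) = 10*(-⅒) + (15 + 1 + 8)/9 = -1 + 24*(⅑) = -1 + 8/3 = 5/3 ≈ 1.6667)
x = 5/3 (x = (5/3)*1³ = (5/3)*1 = 5/3 ≈ 1.6667)
x*(-20) = (5/3)*(-20) = -100/3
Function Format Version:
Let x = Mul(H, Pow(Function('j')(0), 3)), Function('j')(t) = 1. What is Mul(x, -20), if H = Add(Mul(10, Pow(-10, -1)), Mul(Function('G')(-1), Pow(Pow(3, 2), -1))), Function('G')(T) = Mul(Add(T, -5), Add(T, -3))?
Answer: Rational(-100, 3) ≈ -33.333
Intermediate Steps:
Function('G')(T) = Mul(Add(-5, T), Add(-3, T))
H = Rational(5, 3) (H = Add(Mul(10, Pow(-10, -1)), Mul(Add(15, Pow(-1, 2), Mul(-8, -1)), Pow(Pow(3, 2), -1))) = Add(Mul(10, Rational(-1, 10)), Mul(Add(15, 1, 8), Pow(9, -1))) = Add(-1, Mul(24, Rational(1, 9))) = Add(-1, Rational(8, 3)) = Rational(5, 3) ≈ 1.6667)
x = Rational(5, 3) (x = Mul(Rational(5, 3), Pow(1, 3)) = Mul(Rational(5, 3), 1) = Rational(5, 3) ≈ 1.6667)
Mul(x, -20) = Mul(Rational(5, 3), -20) = Rational(-100, 3)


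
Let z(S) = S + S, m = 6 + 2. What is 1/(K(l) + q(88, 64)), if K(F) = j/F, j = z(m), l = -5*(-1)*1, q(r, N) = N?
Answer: 5/336 ≈ 0.014881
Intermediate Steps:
m = 8
l = 5 (l = 5*1 = 5)
z(S) = 2*S
j = 16 (j = 2*8 = 16)
K(F) = 16/F
1/(K(l) + q(88, 64)) = 1/(16/5 + 64) = 1/(336/5) = 5/336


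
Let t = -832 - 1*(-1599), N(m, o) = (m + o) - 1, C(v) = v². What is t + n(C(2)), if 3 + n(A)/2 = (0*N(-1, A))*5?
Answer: 761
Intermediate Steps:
N(m, o) = -1 + m + o
n(A) = -6 (n(A) = -6 + 2*((0*(-1 - 1 + A))*5) = -6 + 2*((0*(-2 + A))*5) = -6 + 2*(0*5) = -6 + 2*0 = -6 + 0 = -6)
t = 767 (t = -832 + 1599 = 767)
t + n(C(2)) = 767 - 6 = 761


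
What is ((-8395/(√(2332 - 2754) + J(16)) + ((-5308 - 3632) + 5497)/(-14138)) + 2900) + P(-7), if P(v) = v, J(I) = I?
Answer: 12917177423/4792782 + 8395*I*√422/678 ≈ 2695.1 + 254.36*I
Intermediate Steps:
((-8395/(√(2332 - 2754) + J(16)) + ((-5308 - 3632) + 5497)/(-14138)) + 2900) + P(-7) = ((-8395/(√(2332 - 2754) + 16) + ((-5308 - 3632) + 5497)/(-14138)) + 2900) - 7 = ((-8395/(√(-422) + 16) + (-8940 + 5497)*(-1/14138)) + 2900) - 7 = ((-8395/(I*√422 + 16) - 3443*(-1/14138)) + 2900) - 7 = ((-8395/(16 + I*√422) + 3443/14138) + 2900) - 7 = ((3443/14138 - 8395/(16 + I*√422)) + 2900) - 7 = (41003643/14138 - 8395/(16 + I*√422)) - 7 = 40904677/14138 - 8395/(16 + I*√422)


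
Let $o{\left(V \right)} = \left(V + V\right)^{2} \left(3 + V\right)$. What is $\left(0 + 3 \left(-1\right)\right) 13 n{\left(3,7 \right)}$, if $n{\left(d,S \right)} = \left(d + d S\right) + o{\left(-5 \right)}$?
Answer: $6864$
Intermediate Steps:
$o{\left(V \right)} = 4 V^{2} \left(3 + V\right)$ ($o{\left(V \right)} = \left(2 V\right)^{2} \left(3 + V\right) = 4 V^{2} \left(3 + V\right)$)
$n{\left(d,S \right)} = -200 + d + S d$ ($n{\left(d,S \right)} = \left(d + d S\right) + 4 \left(-5\right)^{2} \left(3 - 5\right) = \left(d + S d\right) + 4 \cdot 25 \left(-2\right) = \left(d + S d\right) - 200 = -200 + d + S d$)
$\left(0 + 3 \left(-1\right)\right) 13 n{\left(3,7 \right)} = \left(0 + 3 \left(-1\right)\right) 13 \left(-200 + 3 + 7 \cdot 3\right) = \left(0 - 3\right) 13 \left(-200 + 3 + 21\right) = \left(-3\right) 13 \left(-176\right) = \left(-39\right) \left(-176\right) = 6864$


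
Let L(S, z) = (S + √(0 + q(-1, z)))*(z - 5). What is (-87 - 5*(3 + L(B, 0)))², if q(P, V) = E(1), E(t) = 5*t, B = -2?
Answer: 26229 - 7600*√5 ≈ 9234.9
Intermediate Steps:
q(P, V) = 5 (q(P, V) = 5*1 = 5)
L(S, z) = (-5 + z)*(S + √5) (L(S, z) = (S + √(0 + 5))*(z - 5) = (S + √5)*(-5 + z) = (-5 + z)*(S + √5))
(-87 - 5*(3 + L(B, 0)))² = (-87 - 5*(3 + (-5*(-2) - 5*√5 - 2*0 + 0*√5)))² = (-87 - 5*(3 + (10 - 5*√5 + 0 + 0)))² = (-87 - 5*(3 + (10 - 5*√5)))² = (-87 - 5*(13 - 5*√5))² = (-87 + (-65 + 25*√5))² = (-152 + 25*√5)²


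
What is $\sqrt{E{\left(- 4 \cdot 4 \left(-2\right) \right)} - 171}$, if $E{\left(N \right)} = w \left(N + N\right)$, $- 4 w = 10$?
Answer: $i \sqrt{331} \approx 18.193 i$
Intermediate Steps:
$w = - \frac{5}{2}$ ($w = \left(- \frac{1}{4}\right) 10 = - \frac{5}{2} \approx -2.5$)
$E{\left(N \right)} = - 5 N$ ($E{\left(N \right)} = - \frac{5 \left(N + N\right)}{2} = - \frac{5 \cdot 2 N}{2} = - 5 N$)
$\sqrt{E{\left(- 4 \cdot 4 \left(-2\right) \right)} - 171} = \sqrt{- 5 - 4 \cdot 4 \left(-2\right) - 171} = \sqrt{- 5 \left(-1\right) 16 \left(-2\right) - 171} = \sqrt{- 5 \left(\left(-16\right) \left(-2\right)\right) - 171} = \sqrt{\left(-5\right) 32 - 171} = \sqrt{-160 - 171} = \sqrt{-331} = i \sqrt{331}$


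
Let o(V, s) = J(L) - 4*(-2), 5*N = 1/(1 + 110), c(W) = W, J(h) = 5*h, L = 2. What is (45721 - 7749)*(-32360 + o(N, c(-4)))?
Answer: -1228090424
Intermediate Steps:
N = 1/555 (N = 1/(5*(1 + 110)) = (⅕)/111 = (⅕)*(1/111) = 1/555 ≈ 0.0018018)
o(V, s) = 18 (o(V, s) = 5*2 - 4*(-2) = 10 + 8 = 18)
(45721 - 7749)*(-32360 + o(N, c(-4))) = (45721 - 7749)*(-32360 + 18) = 37972*(-32342) = -1228090424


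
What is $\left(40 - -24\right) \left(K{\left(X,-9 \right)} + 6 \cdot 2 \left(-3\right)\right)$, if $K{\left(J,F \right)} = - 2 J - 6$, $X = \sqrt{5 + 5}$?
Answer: $-2688 - 128 \sqrt{10} \approx -3092.8$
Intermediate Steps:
$X = \sqrt{10} \approx 3.1623$
$K{\left(J,F \right)} = -6 - 2 J$
$\left(40 - -24\right) \left(K{\left(X,-9 \right)} + 6 \cdot 2 \left(-3\right)\right) = \left(40 - -24\right) \left(\left(-6 - 2 \sqrt{10}\right) + 6 \cdot 2 \left(-3\right)\right) = \left(40 + 24\right) \left(\left(-6 - 2 \sqrt{10}\right) + 12 \left(-3\right)\right) = 64 \left(\left(-6 - 2 \sqrt{10}\right) - 36\right) = 64 \left(-42 - 2 \sqrt{10}\right) = -2688 - 128 \sqrt{10}$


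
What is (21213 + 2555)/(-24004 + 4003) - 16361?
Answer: -327260129/20001 ≈ -16362.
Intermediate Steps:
(21213 + 2555)/(-24004 + 4003) - 16361 = 23768/(-20001) - 16361 = 23768*(-1/20001) - 16361 = -23768/20001 - 16361 = -327260129/20001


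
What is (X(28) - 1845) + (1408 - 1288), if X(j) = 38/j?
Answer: -24131/14 ≈ -1723.6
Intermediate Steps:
(X(28) - 1845) + (1408 - 1288) = (38/28 - 1845) + (1408 - 1288) = (38*(1/28) - 1845) + 120 = (19/14 - 1845) + 120 = -25811/14 + 120 = -24131/14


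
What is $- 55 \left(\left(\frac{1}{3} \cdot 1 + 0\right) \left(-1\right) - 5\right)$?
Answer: $\frac{880}{3} \approx 293.33$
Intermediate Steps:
$- 55 \left(\left(\frac{1}{3} \cdot 1 + 0\right) \left(-1\right) - 5\right) = - 55 \left(\left(\frac{1}{3} + 0\right) \left(-1\right) - 5\right) = - 55 \left(\frac{1}{3} \left(-1\right) - 5\right) = - 55 \left(- \frac{1}{3} - 5\right) = \left(-55\right) \left(- \frac{16}{3}\right) = \frac{880}{3}$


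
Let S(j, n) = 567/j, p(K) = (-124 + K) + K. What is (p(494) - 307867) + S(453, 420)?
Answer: -46357264/151 ≈ -3.0700e+5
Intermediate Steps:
p(K) = -124 + 2*K
(p(494) - 307867) + S(453, 420) = ((-124 + 2*494) - 307867) + 567/453 = ((-124 + 988) - 307867) + 567*(1/453) = (864 - 307867) + 189/151 = -307003 + 189/151 = -46357264/151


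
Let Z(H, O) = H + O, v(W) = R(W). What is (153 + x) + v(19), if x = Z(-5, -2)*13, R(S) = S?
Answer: 81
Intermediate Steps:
v(W) = W
x = -91 (x = (-5 - 2)*13 = -7*13 = -91)
(153 + x) + v(19) = (153 - 91) + 19 = 62 + 19 = 81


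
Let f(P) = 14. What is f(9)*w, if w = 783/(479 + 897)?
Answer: 5481/688 ≈ 7.9666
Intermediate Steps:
w = 783/1376 ≈ 0.56904
f(9)*w = 14*(783/1376) = 5481/688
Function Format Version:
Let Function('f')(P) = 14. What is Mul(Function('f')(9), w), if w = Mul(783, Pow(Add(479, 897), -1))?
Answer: Rational(5481, 688) ≈ 7.9666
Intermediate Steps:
w = Rational(783, 1376) (w = Mul(783, Pow(1376, -1)) = Mul(783, Rational(1, 1376)) = Rational(783, 1376) ≈ 0.56904)
Mul(Function('f')(9), w) = Mul(14, Rational(783, 1376)) = Rational(5481, 688)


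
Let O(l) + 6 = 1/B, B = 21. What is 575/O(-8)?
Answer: -483/5 ≈ -96.600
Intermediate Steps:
O(l) = -125/21 (O(l) = -6 + 1/21 = -125/21)
575/O(-8) = 575/(-125/21) = 575*(-21/125) = -483/5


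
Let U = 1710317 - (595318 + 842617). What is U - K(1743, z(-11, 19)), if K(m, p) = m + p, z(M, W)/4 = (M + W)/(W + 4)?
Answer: 6224665/23 ≈ 2.7064e+5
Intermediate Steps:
z(M, W) = 4*(M + W)/(4 + W) (z(M, W) = 4*((M + W)/(W + 4)) = 4*((M + W)/(4 + W)) = 4*(M + W)/(4 + W))
U = 272382 (U = 1710317 - 1*1437935 = 1710317 - 1437935 = 272382)
U - K(1743, z(-11, 19)) = 272382 - (1743 + 4*(-11 + 19)/(4 + 19)) = 272382 - (1743 + 4*8/23) = 272382 - (1743 + 4*(1/23)*8) = 272382 - (1743 + 32/23) = 272382 - 1*40121/23 = 272382 - 40121/23 = 6224665/23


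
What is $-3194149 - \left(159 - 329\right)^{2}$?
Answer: $-3223049$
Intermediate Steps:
$-3194149 - \left(159 - 329\right)^{2} = -3194149 - \left(-170\right)^{2} = -3194149 - 28900 = -3223049$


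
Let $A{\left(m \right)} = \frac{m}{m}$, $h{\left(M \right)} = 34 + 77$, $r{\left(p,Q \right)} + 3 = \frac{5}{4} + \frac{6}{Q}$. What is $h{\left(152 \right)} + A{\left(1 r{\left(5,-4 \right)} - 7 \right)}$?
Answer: $112$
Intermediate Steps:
$r{\left(p,Q \right)} = - \frac{7}{4} + \frac{6}{Q}$ ($r{\left(p,Q \right)} = -3 + \left(\frac{5}{4} + \frac{6}{Q}\right) = - \frac{7}{4} + \frac{6}{Q}$)
$h{\left(M \right)} = 111$
$A{\left(m \right)} = 1$
$h{\left(152 \right)} + A{\left(1 r{\left(5,-4 \right)} - 7 \right)} = 111 + 1 = 112$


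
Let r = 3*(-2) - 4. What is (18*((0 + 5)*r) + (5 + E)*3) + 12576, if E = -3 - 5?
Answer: 11667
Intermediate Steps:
E = -8
r = -10 (r = -6 - 4 = -10)
(18*((0 + 5)*r) + (5 + E)*3) + 12576 = (18*((0 + 5)*(-10)) + (5 - 8)*3) + 12576 = (18*(5*(-10)) - 3*3) + 12576 = (18*(-50) - 9) + 12576 = (-900 - 9) + 12576 = -909 + 12576 = 11667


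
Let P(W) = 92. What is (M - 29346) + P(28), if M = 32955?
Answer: 3701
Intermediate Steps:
(M - 29346) + P(28) = (32955 - 29346) + 92 = 3609 + 92 = 3701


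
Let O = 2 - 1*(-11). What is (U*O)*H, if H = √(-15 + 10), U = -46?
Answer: -598*I*√5 ≈ -1337.2*I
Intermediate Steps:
O = 13 (O = 2 + 11 = 13)
H = I*√5 (H = √(-5) = I*√5 ≈ 2.2361*I)
(U*O)*H = (-46*13)*(I*√5) = -598*I*√5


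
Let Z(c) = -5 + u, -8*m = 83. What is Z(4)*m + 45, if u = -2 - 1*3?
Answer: 595/4 ≈ 148.75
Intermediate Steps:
m = -83/8 (m = -⅛*83 = -83/8 ≈ -10.375)
u = -5 (u = -2 - 3 = -5)
Z(c) = -10 (Z(c) = -5 - 5 = -10)
Z(4)*m + 45 = -10*(-83/8) + 45 = 415/4 + 45 = 595/4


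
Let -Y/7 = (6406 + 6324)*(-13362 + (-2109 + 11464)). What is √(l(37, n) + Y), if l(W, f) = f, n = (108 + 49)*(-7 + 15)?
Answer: √357065026 ≈ 18896.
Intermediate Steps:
n = 1256 (n = 157*8 = 1256)
Y = 357063770 (Y = -7*(6406 + 6324)*(-13362 + (-2109 + 11464)) = -89110*(-13362 + 9355) = -89110*(-4007) = -7*(-51009110) = 357063770)
√(l(37, n) + Y) = √(1256 + 357063770) = √357065026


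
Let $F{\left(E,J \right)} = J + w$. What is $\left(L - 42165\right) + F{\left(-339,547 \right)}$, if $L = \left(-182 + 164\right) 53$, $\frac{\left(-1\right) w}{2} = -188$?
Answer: $-42196$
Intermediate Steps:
$w = 376$ ($w = \left(-2\right) \left(-188\right) = 376$)
$F{\left(E,J \right)} = 376 + J$ ($F{\left(E,J \right)} = J + 376 = 376 + J$)
$L = -954$ ($L = \left(-18\right) 53 = -954$)
$\left(L - 42165\right) + F{\left(-339,547 \right)} = \left(-954 - 42165\right) + \left(376 + 547\right) = -43119 + 923 = -42196$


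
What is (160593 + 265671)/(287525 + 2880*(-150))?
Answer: -426264/144475 ≈ -2.9504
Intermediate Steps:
(160593 + 265671)/(287525 + 2880*(-150)) = 426264/(287525 - 432000) = 426264/(-144475) = 426264*(-1/144475) = -426264/144475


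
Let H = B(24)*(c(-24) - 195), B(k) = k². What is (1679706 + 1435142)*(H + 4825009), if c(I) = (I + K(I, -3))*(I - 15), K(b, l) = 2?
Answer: 16218692706656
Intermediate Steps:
c(I) = (-15 + I)*(2 + I) (c(I) = (I + 2)*(I - 15) = (2 + I)*(-15 + I) = (-15 + I)*(2 + I))
H = 381888 (H = 24²*((-30 + (-24)² - 13*(-24)) - 195) = 576*((-30 + 576 + 312) - 195) = 576*(858 - 195) = 576*663 = 381888)
(1679706 + 1435142)*(H + 4825009) = (1679706 + 1435142)*(381888 + 4825009) = 3114848*5206897 = 16218692706656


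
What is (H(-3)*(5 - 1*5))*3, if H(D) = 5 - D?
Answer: 0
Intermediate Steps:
(H(-3)*(5 - 1*5))*3 = ((5 - 1*(-3))*(5 - 1*5))*3 = ((5 + 3)*(5 - 5))*3 = (8*0)*3 = 0*3 = 0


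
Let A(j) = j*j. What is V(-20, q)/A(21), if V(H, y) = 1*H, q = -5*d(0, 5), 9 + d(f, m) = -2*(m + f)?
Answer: -20/441 ≈ -0.045351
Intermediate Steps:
d(f, m) = -9 - 2*f - 2*m (d(f, m) = -9 - 2*(m + f) = -9 - 2*(f + m) = -9 + (-2*f - 2*m) = -9 - 2*f - 2*m)
q = 95 (q = -5*(-9 - 2*0 - 2*5) = -5*(-9 + 0 - 10) = -5*(-19) = 95)
V(H, y) = H
A(j) = j**2
V(-20, q)/A(21) = -20/(21**2) = -20/441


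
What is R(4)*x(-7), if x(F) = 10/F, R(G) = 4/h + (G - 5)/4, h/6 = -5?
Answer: 23/42 ≈ 0.54762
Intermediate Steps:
h = -30 (h = 6*(-5) = -30)
R(G) = -83/60 + G/4 (R(G) = 4/(-30) + (G - 5)/4 = 4*(-1/30) + (-5 + G)*(¼) = -2/15 + (-5/4 + G/4) = -83/60 + G/4)
R(4)*x(-7) = (-83/60 + (¼)*4)*(10/(-7)) = (-83/60 + 1)*(10*(-⅐)) = -23/60*(-10/7) = 23/42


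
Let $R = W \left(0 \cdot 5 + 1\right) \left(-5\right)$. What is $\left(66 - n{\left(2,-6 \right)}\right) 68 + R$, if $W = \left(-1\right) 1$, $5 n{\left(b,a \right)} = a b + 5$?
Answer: $\frac{22941}{5} \approx 4588.2$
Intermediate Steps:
$n{\left(b,a \right)} = 1 + \frac{a b}{5}$ ($n{\left(b,a \right)} = \frac{a b + 5}{5} = \frac{5 + a b}{5} = 1 + \frac{a b}{5}$)
$W = -1$
$R = 5$ ($R = - (0 \cdot 5 + 1) \left(-5\right) = - (0 + 1) \left(-5\right) = \left(-1\right) 1 \left(-5\right) = \left(-1\right) \left(-5\right) = 5$)
$\left(66 - n{\left(2,-6 \right)}\right) 68 + R = \left(66 - \left(1 + \frac{1}{5} \left(-6\right) 2\right)\right) 68 + 5 = \left(66 - \left(1 - \frac{12}{5}\right)\right) 68 + 5 = \left(66 - - \frac{7}{5}\right) 68 + 5 = \left(66 + \frac{7}{5}\right) 68 + 5 = \frac{337}{5} \cdot 68 + 5 = \frac{22916}{5} + 5 = \frac{22941}{5}$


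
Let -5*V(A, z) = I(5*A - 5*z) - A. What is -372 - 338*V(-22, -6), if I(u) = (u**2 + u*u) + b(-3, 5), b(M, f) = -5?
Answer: 4330286/5 ≈ 8.6606e+5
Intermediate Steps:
I(u) = -5 + 2*u**2 (I(u) = (u**2 + u*u) - 5 = (u**2 + u**2) - 5 = 2*u**2 - 5 = -5 + 2*u**2)
V(A, z) = 1 - 2*(-5*z + 5*A)**2/5 + A/5 (V(A, z) = -((-5 + 2*(5*A - 5*z)**2) - A)/5 = -((-5 + 2*(-5*z + 5*A)**2) - A)/5 = -(-5 - A + 2*(-5*z + 5*A)**2)/5 = 1 - 2*(-5*z + 5*A)**2/5 + A/5)
-372 - 338*V(-22, -6) = -372 - 338*(1 - 10*(-22 - 1*(-6))**2 + (1/5)*(-22)) = -372 - 338*(1 - 10*(-22 + 6)**2 - 22/5) = -372 - 338*(1 - 10*(-16)**2 - 22/5) = -372 - 338*(1 - 10*256 - 22/5) = -372 - 338*(1 - 2560 - 22/5) = -372 - 338*(-12817/5) = -372 + 4332146/5 = 4330286/5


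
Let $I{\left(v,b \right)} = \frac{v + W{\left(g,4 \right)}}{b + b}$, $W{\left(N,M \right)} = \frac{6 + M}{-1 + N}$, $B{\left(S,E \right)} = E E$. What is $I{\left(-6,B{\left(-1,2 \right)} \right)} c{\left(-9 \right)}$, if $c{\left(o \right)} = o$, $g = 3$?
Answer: $\frac{9}{8} \approx 1.125$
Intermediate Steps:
$B{\left(S,E \right)} = E^{2}$
$W{\left(N,M \right)} = \frac{6 + M}{-1 + N}$
$I{\left(v,b \right)} = \frac{5 + v}{2 b}$ ($I{\left(v,b \right)} = \frac{v + \frac{6 + 4}{-1 + 3}}{b + b} = \frac{v + \frac{1}{2} \cdot 10}{2 b} = \left(v + \frac{1}{2} \cdot 10\right) \frac{1}{2 b} = \left(v + 5\right) \frac{1}{2 b} = \left(5 + v\right) \frac{1}{2 b} = \frac{5 + v}{2 b}$)
$I{\left(-6,B{\left(-1,2 \right)} \right)} c{\left(-9 \right)} = \frac{5 - 6}{2 \cdot 2^{2}} \left(-9\right) = \frac{1}{2} \cdot \frac{1}{4} \left(-1\right) \left(-9\right) = \left(- \frac{1}{8}\right) \left(-9\right) = \frac{9}{8}$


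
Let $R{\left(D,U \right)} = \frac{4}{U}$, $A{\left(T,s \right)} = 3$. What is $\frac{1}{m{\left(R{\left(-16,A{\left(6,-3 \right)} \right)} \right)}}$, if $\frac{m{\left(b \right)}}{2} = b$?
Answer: $\frac{3}{8} \approx 0.375$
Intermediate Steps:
$m{\left(b \right)} = 2 b$
$\frac{1}{m{\left(R{\left(-16,A{\left(6,-3 \right)} \right)} \right)}} = \frac{1}{2 \cdot \frac{4}{3}} = \frac{1}{\frac{8}{3}} = \frac{3}{8}$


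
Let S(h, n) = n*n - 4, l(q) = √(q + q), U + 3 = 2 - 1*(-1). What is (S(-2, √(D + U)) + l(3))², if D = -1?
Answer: (5 - √6)² ≈ 6.5051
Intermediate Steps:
U = 0 (U = -3 + (2 - 1*(-1)) = -3 + (2 + 1) = -3 + 3 = 0)
l(q) = √2*√q (l(q) = √(2*q) = √2*√q)
S(h, n) = -4 + n² (S(h, n) = n² - 4 = -4 + n²)
(S(-2, √(D + U)) + l(3))² = ((-4 + (√(-1 + 0))²) + √2*√3)² = ((-4 + (√(-1))²) + √6)² = ((-4 + I²) + √6)² = ((-4 - 1) + √6)² = (-5 + √6)²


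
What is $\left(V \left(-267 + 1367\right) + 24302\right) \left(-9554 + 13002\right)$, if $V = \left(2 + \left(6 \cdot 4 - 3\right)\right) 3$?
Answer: $345496496$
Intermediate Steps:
$V = 69$ ($V = \left(2 + \left(24 - 3\right)\right) 3 = \left(2 + 21\right) 3 = 23 \cdot 3 = 69$)
$\left(V \left(-267 + 1367\right) + 24302\right) \left(-9554 + 13002\right) = \left(69 \left(-267 + 1367\right) + 24302\right) \left(-9554 + 13002\right) = \left(69 \cdot 1100 + 24302\right) 3448 = \left(75900 + 24302\right) 3448 = 100202 \cdot 3448 = 345496496$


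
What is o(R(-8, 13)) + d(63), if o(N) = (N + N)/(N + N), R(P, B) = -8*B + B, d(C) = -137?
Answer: -136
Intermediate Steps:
R(P, B) = -7*B
o(N) = 1 (o(N) = (2*N)/((2*N)) = (2*N)*(1/(2*N)) = 1)
o(R(-8, 13)) + d(63) = 1 - 137 = -136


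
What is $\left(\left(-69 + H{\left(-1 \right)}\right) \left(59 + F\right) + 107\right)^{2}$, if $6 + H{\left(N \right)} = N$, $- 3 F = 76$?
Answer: $\frac{54096025}{9} \approx 6.0107 \cdot 10^{6}$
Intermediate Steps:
$F = - \frac{76}{3}$ ($F = \left(- \frac{1}{3}\right) 76 = - \frac{76}{3} \approx -25.333$)
$H{\left(N \right)} = -6 + N$
$\left(\left(-69 + H{\left(-1 \right)}\right) \left(59 + F\right) + 107\right)^{2} = \left(\left(-69 - 7\right) \left(59 - \frac{76}{3}\right) + 107\right)^{2} = \left(\left(-69 - 7\right) \frac{101}{3} + 107\right)^{2} = \left(\left(-76\right) \frac{101}{3} + 107\right)^{2} = \left(- \frac{7676}{3} + 107\right)^{2} = \left(- \frac{7355}{3}\right)^{2} = \frac{54096025}{9}$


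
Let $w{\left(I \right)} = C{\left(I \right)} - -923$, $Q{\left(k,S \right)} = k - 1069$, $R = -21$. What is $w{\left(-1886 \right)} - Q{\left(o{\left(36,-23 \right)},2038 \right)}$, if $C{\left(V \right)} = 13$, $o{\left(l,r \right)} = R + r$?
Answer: $2049$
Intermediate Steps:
$o{\left(l,r \right)} = -21 + r$
$Q{\left(k,S \right)} = -1069 + k$
$w{\left(I \right)} = 936$ ($w{\left(I \right)} = 13 - -923 = 13 + 923 = 936$)
$w{\left(-1886 \right)} - Q{\left(o{\left(36,-23 \right)},2038 \right)} = 936 - \left(-1069 - 44\right) = 936 - -1113 = 936 + 1113 = 2049$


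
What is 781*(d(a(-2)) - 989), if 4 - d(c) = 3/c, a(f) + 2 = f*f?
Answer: -1540913/2 ≈ -7.7046e+5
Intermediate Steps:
a(f) = -2 + f² (a(f) = -2 + f*f = -2 + f²)
d(c) = 4 - 3/c
781*(d(a(-2)) - 989) = 781*((4 - 3/(-2 + (-2)²)) - 989) = 781*((4 - 3/(-2 + 4)) - 989) = 781*((4 - 3/2) - 989) = 781*(5/2 - 989) = 781*(-1973/2) = -1540913/2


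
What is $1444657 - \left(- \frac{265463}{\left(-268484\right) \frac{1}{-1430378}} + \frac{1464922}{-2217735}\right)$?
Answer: $\frac{851144407367714359}{297713181870} \approx 2.8589 \cdot 10^{6}$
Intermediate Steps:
$1444657 - \left(- \frac{265463}{\left(-268484\right) \frac{1}{-1430378}} + \frac{1464922}{-2217735}\right) = 1444657 - \left(- \frac{265463}{\left(-268484\right) \left(- \frac{1}{1430378}\right)} + 1464922 \left(- \frac{1}{2217735}\right)\right) = 1444657 - \left(- \frac{265463}{\frac{134242}{715189}} - \frac{1464922}{2217735}\right) = 1444657 - \left(\left(-265463\right) \frac{715189}{134242} - \frac{1464922}{2217735}\right) = 1444657 - \left(- \frac{189856217507}{134242} - \frac{1464922}{2217735}\right) = 1444657 - - \frac{421050975186945769}{297713181870} = 1444657 + \frac{421050975186945769}{297713181870} = \frac{851144407367714359}{297713181870}$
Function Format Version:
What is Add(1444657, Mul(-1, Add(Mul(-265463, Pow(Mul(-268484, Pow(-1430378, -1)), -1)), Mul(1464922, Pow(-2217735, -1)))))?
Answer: Rational(851144407367714359, 297713181870) ≈ 2.8589e+6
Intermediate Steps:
Add(1444657, Mul(-1, Add(Mul(-265463, Pow(Mul(-268484, Pow(-1430378, -1)), -1)), Mul(1464922, Pow(-2217735, -1))))) = Add(1444657, Mul(-1, Add(Mul(-265463, Pow(Mul(-268484, Rational(-1, 1430378)), -1)), Mul(1464922, Rational(-1, 2217735))))) = Add(1444657, Mul(-1, Add(Mul(-265463, Pow(Rational(134242, 715189), -1)), Rational(-1464922, 2217735)))) = Add(1444657, Mul(-1, Add(Mul(-265463, Rational(715189, 134242)), Rational(-1464922, 2217735)))) = Add(1444657, Mul(-1, Add(Rational(-189856217507, 134242), Rational(-1464922, 2217735)))) = Add(1444657, Mul(-1, Rational(-421050975186945769, 297713181870))) = Add(1444657, Rational(421050975186945769, 297713181870)) = Rational(851144407367714359, 297713181870)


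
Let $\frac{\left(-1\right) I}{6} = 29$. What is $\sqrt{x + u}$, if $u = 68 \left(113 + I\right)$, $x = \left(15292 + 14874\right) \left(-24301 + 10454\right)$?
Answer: $35 i \sqrt{340990} \approx 20438.0 i$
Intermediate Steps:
$I = -174$ ($I = \left(-6\right) 29 = -174$)
$x = -417708602$ ($x = 30166 \left(-13847\right) = -417708602$)
$u = -4148$ ($u = 68 \left(113 - 174\right) = 68 \left(-61\right) = -4148$)
$\sqrt{x + u} = \sqrt{-417708602 - 4148} = \sqrt{-417712750} = 35 i \sqrt{340990}$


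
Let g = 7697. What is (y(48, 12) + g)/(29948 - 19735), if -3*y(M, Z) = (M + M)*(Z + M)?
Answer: 5777/10213 ≈ 0.56565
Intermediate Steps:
y(M, Z) = -2*M*(M + Z)/3 (y(M, Z) = -(M + M)*(Z + M)/3 = -2*M*(M + Z)/3)
(y(48, 12) + g)/(29948 - 19735) = (-⅔*48*(48 + 12) + 7697)/(29948 - 19735) = (-⅔*48*60 + 7697)/10213 = (-1920 + 7697)*(1/10213) = 5777*(1/10213) = 5777/10213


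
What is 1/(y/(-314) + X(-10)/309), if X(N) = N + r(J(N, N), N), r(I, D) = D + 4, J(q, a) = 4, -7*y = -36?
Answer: -339591/23146 ≈ -14.672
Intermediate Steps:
y = 36/7 (y = -⅐*(-36) = 36/7 ≈ 5.1429)
r(I, D) = 4 + D
X(N) = 4 + 2*N (X(N) = N + (4 + N) = 4 + 2*N)
1/(y/(-314) + X(-10)/309) = 1/((36/7)/(-314) + (4 + 2*(-10))/309) = 1/((36/7)*(-1/314) + (4 - 20)*(1/309)) = 1/(-18/1099 - 16*1/309) = 1/(-18/1099 - 16/309) = 1/(-23146/339591) = -339591/23146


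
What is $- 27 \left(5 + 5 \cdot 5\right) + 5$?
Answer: $-805$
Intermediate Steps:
$- 27 \left(5 + 5 \cdot 5\right) + 5 = - 27 \left(5 + 25\right) + 5 = \left(-27\right) 30 + 5 = -810 + 5 = -805$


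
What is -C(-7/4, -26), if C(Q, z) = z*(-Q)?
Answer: 91/2 ≈ 45.500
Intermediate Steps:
C(Q, z) = -Q*z
-C(-7/4, -26) = -(-1)*(-7/4)*(-26) = -(-1)*(-7*¼)*(-26) = -(-1)*(-7)*(-26)/4 = -1*(-91/2) = 91/2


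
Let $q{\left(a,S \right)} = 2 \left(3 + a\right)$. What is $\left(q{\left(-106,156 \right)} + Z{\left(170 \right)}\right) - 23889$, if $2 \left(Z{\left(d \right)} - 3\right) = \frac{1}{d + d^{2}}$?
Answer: $- \frac{1400708879}{58140} \approx -24092.0$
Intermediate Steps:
$q{\left(a,S \right)} = 6 + 2 a$
$Z{\left(d \right)} = 3 + \frac{1}{2 \left(d + d^{2}\right)}$
$\left(q{\left(-106,156 \right)} + Z{\left(170 \right)}\right) - 23889 = \left(\left(6 + 2 \left(-106\right)\right) + \frac{1 + 6 \cdot 170 + 6 \cdot 170^{2}}{2 \cdot 170 \left(1 + 170\right)}\right) - 23889 = \left(\left(6 - 212\right) + \frac{1}{2} \cdot \frac{1}{170} \cdot \frac{1}{171} \left(1 + 1020 + 6 \cdot 28900\right)\right) - 23889 = \left(-206 + \frac{1}{2} \cdot \frac{1}{170} \cdot \frac{1}{171} \left(1 + 1020 + 173400\right)\right) - 23889 = \left(-206 + \frac{1}{2} \cdot \frac{1}{170} \cdot \frac{1}{171} \cdot 174421\right) - 23889 = \left(-206 + \frac{174421}{58140}\right) - 23889 = - \frac{11802419}{58140} - 23889 = - \frac{1400708879}{58140}$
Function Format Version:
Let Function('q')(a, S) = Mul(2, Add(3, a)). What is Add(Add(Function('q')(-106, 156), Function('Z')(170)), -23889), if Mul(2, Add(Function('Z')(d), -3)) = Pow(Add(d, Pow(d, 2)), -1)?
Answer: Rational(-1400708879, 58140) ≈ -24092.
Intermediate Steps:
Function('q')(a, S) = Add(6, Mul(2, a))
Function('Z')(d) = Add(3, Mul(Rational(1, 2), Pow(Add(d, Pow(d, 2)), -1)))
Add(Add(Function('q')(-106, 156), Function('Z')(170)), -23889) = Add(Add(Add(6, Mul(2, -106)), Mul(Rational(1, 2), Pow(170, -1), Pow(Add(1, 170), -1), Add(1, Mul(6, 170), Mul(6, Pow(170, 2))))), -23889) = Add(Add(Add(6, -212), Mul(Rational(1, 2), Rational(1, 170), Pow(171, -1), Add(1, 1020, Mul(6, 28900)))), -23889) = Add(Add(-206, Mul(Rational(1, 2), Rational(1, 170), Rational(1, 171), Add(1, 1020, 173400))), -23889) = Add(Add(-206, Mul(Rational(1, 2), Rational(1, 170), Rational(1, 171), 174421)), -23889) = Add(Add(-206, Rational(174421, 58140)), -23889) = Add(Rational(-11802419, 58140), -23889) = Rational(-1400708879, 58140)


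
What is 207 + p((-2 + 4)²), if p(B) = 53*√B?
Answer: 313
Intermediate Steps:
207 + p((-2 + 4)²) = 207 + 53*√((-2 + 4)²) = 207 + 53*√(2²) = 207 + 53*√4 = 207 + 53*2 = 207 + 106 = 313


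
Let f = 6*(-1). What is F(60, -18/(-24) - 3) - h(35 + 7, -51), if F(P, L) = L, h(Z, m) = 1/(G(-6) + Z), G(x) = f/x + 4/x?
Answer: -1155/508 ≈ -2.2736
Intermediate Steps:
f = -6
G(x) = -2/x (G(x) = -6/x + 4/x = -2/x)
h(Z, m) = 1/(⅓ + Z) (h(Z, m) = 1/(-2/(-6) + Z) = 1/(-2*(-⅙) + Z) = 1/(⅓ + Z))
F(60, -18/(-24) - 3) - h(35 + 7, -51) = (-18/(-24) - 3) - 3/(1 + 3*(35 + 7)) = (-18*(-1/24) - 3) - 3/(1 + 3*42) = (¾ - 3) - 3/(1 + 126) = -9/4 - 3/127 = -1155/508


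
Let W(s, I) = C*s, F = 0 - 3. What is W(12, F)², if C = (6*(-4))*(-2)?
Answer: 331776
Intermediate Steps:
F = -3
C = 48 (C = -24*(-2) = 48)
W(s, I) = 48*s
W(12, F)² = (48*12)² = 576² = 331776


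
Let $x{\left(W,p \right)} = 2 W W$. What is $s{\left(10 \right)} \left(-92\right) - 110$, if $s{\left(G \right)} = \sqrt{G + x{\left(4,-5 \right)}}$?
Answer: $-110 - 92 \sqrt{42} \approx -706.23$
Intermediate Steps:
$x{\left(W,p \right)} = 2 W^{2}$
$s{\left(G \right)} = \sqrt{32 + G}$ ($s{\left(G \right)} = \sqrt{G + 2 \cdot 4^{2}} = \sqrt{G + 2 \cdot 16} = \sqrt{G + 32} = \sqrt{32 + G}$)
$s{\left(10 \right)} \left(-92\right) - 110 = \sqrt{32 + 10} \left(-92\right) - 110 = \sqrt{42} \left(-92\right) - 110 = - 92 \sqrt{42} - 110 = -110 - 92 \sqrt{42}$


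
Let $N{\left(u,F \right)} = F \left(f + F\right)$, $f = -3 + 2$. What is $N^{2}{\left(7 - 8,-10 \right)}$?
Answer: $12100$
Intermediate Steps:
$f = -1$
$N{\left(u,F \right)} = F \left(-1 + F\right)$
$N^{2}{\left(7 - 8,-10 \right)} = \left(- 10 \left(-1 - 10\right)\right)^{2} = \left(\left(-10\right) \left(-11\right)\right)^{2} = 110^{2} = 12100$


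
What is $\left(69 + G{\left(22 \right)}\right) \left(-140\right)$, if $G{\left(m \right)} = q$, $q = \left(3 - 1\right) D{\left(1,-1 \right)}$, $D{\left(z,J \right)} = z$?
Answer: $-9940$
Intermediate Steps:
$q = 2$ ($q = \left(3 - 1\right) 1 = 2 \cdot 1 = 2$)
$G{\left(m \right)} = 2$
$\left(69 + G{\left(22 \right)}\right) \left(-140\right) = \left(69 + 2\right) \left(-140\right) = 71 \left(-140\right) = -9940$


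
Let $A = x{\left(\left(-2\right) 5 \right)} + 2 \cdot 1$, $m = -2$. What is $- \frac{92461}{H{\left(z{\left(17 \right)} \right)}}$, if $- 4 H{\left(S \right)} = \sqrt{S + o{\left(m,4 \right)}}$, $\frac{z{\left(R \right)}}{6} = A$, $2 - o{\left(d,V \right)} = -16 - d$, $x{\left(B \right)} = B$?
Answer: $- \frac{92461 i \sqrt{2}}{2} \approx - 65380.0 i$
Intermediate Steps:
$o{\left(d,V \right)} = 18 + d$ ($o{\left(d,V \right)} = 2 - \left(-16 - d\right) = 2 + \left(16 + d\right) = 18 + d$)
$A = -8$ ($A = \left(-2\right) 5 + 2 \cdot 1 = -10 + 2 = -8$)
$z{\left(R \right)} = -48$ ($z{\left(R \right)} = 6 \left(-8\right) = -48$)
$H{\left(S \right)} = - \frac{\sqrt{16 + S}}{4}$ ($H{\left(S \right)} = - \frac{\sqrt{S + \left(18 - 2\right)}}{4} = - \frac{\sqrt{S + 16}}{4} = - \frac{\sqrt{16 + S}}{4}$)
$- \frac{92461}{H{\left(z{\left(17 \right)} \right)}} = - \frac{92461}{\left(- \frac{1}{4}\right) \sqrt{16 - 48}} = - \frac{92461}{\left(- \frac{1}{4}\right) \sqrt{-32}} = - \frac{92461}{\left(- \frac{1}{4}\right) 4 i \sqrt{2}} = - \frac{92461}{\left(-1\right) i \sqrt{2}} = - 92461 \frac{i \sqrt{2}}{2} = - \frac{92461 i \sqrt{2}}{2}$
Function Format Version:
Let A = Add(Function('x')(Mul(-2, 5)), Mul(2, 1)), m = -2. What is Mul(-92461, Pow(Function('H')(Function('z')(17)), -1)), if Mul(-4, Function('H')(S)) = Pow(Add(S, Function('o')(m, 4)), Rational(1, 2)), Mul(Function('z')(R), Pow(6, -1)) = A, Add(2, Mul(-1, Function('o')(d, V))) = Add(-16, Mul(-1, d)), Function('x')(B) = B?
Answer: Mul(Rational(-92461, 2), I, Pow(2, Rational(1, 2))) ≈ Mul(-65380., I)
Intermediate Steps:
Function('o')(d, V) = Add(18, d) (Function('o')(d, V) = Add(2, Mul(-1, Add(-16, Mul(-1, d)))) = Add(2, Add(16, d)) = Add(18, d))
A = -8 (A = Add(Mul(-2, 5), Mul(2, 1)) = Add(-10, 2) = -8)
Function('z')(R) = -48 (Function('z')(R) = Mul(6, -8) = -48)
Function('H')(S) = Mul(Rational(-1, 4), Pow(Add(16, S), Rational(1, 2))) (Function('H')(S) = Mul(Rational(-1, 4), Pow(Add(S, Add(18, -2)), Rational(1, 2))) = Mul(Rational(-1, 4), Pow(Add(S, 16), Rational(1, 2))) = Mul(Rational(-1, 4), Pow(Add(16, S), Rational(1, 2))))
Mul(-92461, Pow(Function('H')(Function('z')(17)), -1)) = Mul(-92461, Pow(Mul(Rational(-1, 4), Pow(Add(16, -48), Rational(1, 2))), -1)) = Mul(-92461, Pow(Mul(Rational(-1, 4), Pow(-32, Rational(1, 2))), -1)) = Mul(-92461, Pow(Mul(Rational(-1, 4), Mul(4, I, Pow(2, Rational(1, 2)))), -1)) = Mul(-92461, Pow(Mul(-1, I, Pow(2, Rational(1, 2))), -1)) = Mul(-92461, Mul(Rational(1, 2), I, Pow(2, Rational(1, 2)))) = Mul(Rational(-92461, 2), I, Pow(2, Rational(1, 2)))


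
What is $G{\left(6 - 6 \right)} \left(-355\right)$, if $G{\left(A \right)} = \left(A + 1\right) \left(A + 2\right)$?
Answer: $-710$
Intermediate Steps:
$G{\left(A \right)} = \left(1 + A\right) \left(2 + A\right)$
$G{\left(6 - 6 \right)} \left(-355\right) = \left(2 + \left(6 - 6\right)^{2} + 3 \left(6 - 6\right)\right) \left(-355\right) = \left(2 + 0^{2} + 3 \cdot 0\right) \left(-355\right) = \left(2 + 0 + 0\right) \left(-355\right) = 2 \left(-355\right) = -710$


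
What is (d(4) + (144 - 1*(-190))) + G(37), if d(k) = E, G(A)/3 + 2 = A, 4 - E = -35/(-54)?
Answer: 23887/54 ≈ 442.35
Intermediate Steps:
E = 181/54 (E = 4 - (-35)/(-54) = 4 - (-35)*(-1)/54 = 4 - 1*35/54 = 4 - 35/54 = 181/54 ≈ 3.3519)
G(A) = -6 + 3*A
d(k) = 181/54
(d(4) + (144 - 1*(-190))) + G(37) = (181/54 + (144 - 1*(-190))) + (-6 + 3*37) = (181/54 + (144 + 190)) + (-6 + 111) = (181/54 + 334) + 105 = 18217/54 + 105 = 23887/54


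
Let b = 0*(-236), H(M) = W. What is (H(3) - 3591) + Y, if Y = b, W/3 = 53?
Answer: -3432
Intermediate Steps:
W = 159 (W = 3*53 = 159)
H(M) = 159
b = 0
Y = 0
(H(3) - 3591) + Y = (159 - 3591) + 0 = -3432 + 0 = -3432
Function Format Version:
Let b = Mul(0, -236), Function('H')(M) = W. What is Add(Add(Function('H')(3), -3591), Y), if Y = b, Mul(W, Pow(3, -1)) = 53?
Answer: -3432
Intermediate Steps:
W = 159 (W = Mul(3, 53) = 159)
Function('H')(M) = 159
b = 0
Y = 0
Add(Add(Function('H')(3), -3591), Y) = Add(Add(159, -3591), 0) = Add(-3432, 0) = -3432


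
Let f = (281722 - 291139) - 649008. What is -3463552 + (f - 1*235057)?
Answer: -4357034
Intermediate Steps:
f = -658425 (f = -9417 - 649008 = -658425)
-3463552 + (f - 1*235057) = -3463552 + (-658425 - 1*235057) = -3463552 + (-658425 - 235057) = -3463552 - 893482 = -4357034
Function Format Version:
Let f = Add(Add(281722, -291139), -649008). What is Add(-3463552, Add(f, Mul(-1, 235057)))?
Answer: -4357034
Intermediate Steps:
f = -658425 (f = Add(-9417, -649008) = -658425)
Add(-3463552, Add(f, Mul(-1, 235057))) = Add(-3463552, Add(-658425, Mul(-1, 235057))) = Add(-3463552, Add(-658425, -235057)) = Add(-3463552, -893482) = -4357034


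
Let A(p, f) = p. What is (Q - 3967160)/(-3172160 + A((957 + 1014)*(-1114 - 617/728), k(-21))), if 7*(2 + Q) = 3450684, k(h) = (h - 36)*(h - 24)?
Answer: 2529222800/3909013819 ≈ 0.64702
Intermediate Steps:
k(h) = (-36 + h)*(-24 + h)
Q = 3450670/7 (Q = -2 + (⅐)*3450684 = -2 + 3450684/7 = 3450670/7 ≈ 4.9295e+5)
(Q - 3967160)/(-3172160 + A((957 + 1014)*(-1114 - 617/728), k(-21))) = (3450670/7 - 3967160)/(-3172160 + (957 + 1014)*(-1114 - 617/728)) = -24319450/(7*(-3172160 + 1971*(-1114 - 617*1/728))) = -24319450/(7*(-3172160 + 1971*(-1114 - 617/728))) = -24319450/(7*(-3172160 + 1971*(-811609/728))) = -24319450/(7*(-3172160 - 1599681339/728)) = -24319450/(7*(-3909013819/728)) = -24319450/7*(-728/3909013819) = 2529222800/3909013819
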